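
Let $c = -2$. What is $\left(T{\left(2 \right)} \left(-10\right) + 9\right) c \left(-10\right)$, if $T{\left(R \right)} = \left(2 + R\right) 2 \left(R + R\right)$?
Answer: $-6220$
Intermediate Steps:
$T{\left(R \right)} = 2 R \left(4 + 2 R\right)$ ($T{\left(R \right)} = \left(4 + 2 R\right) 2 R = 2 R \left(4 + 2 R\right)$)
$\left(T{\left(2 \right)} \left(-10\right) + 9\right) c \left(-10\right) = \left(4 \cdot 2 \left(2 + 2\right) \left(-10\right) + 9\right) \left(\left(-2\right) \left(-10\right)\right) = \left(4 \cdot 2 \cdot 4 \left(-10\right) + 9\right) 20 = \left(32 \left(-10\right) + 9\right) 20 = \left(-320 + 9\right) 20 = \left(-311\right) 20 = -6220$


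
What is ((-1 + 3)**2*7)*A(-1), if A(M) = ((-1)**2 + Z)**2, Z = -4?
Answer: 252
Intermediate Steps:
A(M) = 9 (A(M) = ((-1)**2 - 4)**2 = (1 - 4)**2 = (-3)**2 = 9)
((-1 + 3)**2*7)*A(-1) = ((-1 + 3)**2*7)*9 = (2**2*7)*9 = (4*7)*9 = 28*9 = 252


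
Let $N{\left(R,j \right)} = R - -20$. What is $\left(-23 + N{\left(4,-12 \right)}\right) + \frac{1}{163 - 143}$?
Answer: $\frac{21}{20} \approx 1.05$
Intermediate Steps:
$N{\left(R,j \right)} = 20 + R$ ($N{\left(R,j \right)} = R + 20 = 20 + R$)
$\left(-23 + N{\left(4,-12 \right)}\right) + \frac{1}{163 - 143} = \left(-23 + \left(20 + 4\right)\right) + \frac{1}{163 - 143} = \left(-23 + 24\right) + \frac{1}{20} = 1 + \frac{1}{20} = \frac{21}{20}$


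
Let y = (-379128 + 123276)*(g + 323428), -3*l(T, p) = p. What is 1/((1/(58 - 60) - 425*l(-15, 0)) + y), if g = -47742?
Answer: -2/141069628945 ≈ -1.4177e-11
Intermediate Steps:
l(T, p) = -p/3
y = -70534814472 (y = (-379128 + 123276)*(-47742 + 323428) = -255852*275686 = -70534814472)
1/((1/(58 - 60) - 425*l(-15, 0)) + y) = 1/((1/(58 - 60) - (-425)*0/3) - 70534814472) = 1/((1/(-2) - 425*0) - 70534814472) = 1/((-½ + 0) - 70534814472) = 1/(-½ - 70534814472) = 1/(-141069628945/2) = -2/141069628945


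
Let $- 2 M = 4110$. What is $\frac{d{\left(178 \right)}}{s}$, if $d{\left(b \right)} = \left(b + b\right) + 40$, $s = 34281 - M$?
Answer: $\frac{33}{3028} \approx 0.010898$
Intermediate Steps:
$M = -2055$ ($M = \left(- \frac{1}{2}\right) 4110 = -2055$)
$s = 36336$ ($s = 34281 - -2055 = 34281 + 2055 = 36336$)
$d{\left(b \right)} = 40 + 2 b$ ($d{\left(b \right)} = 2 b + 40 = 40 + 2 b$)
$\frac{d{\left(178 \right)}}{s} = \frac{40 + 2 \cdot 178}{36336} = \left(40 + 356\right) \frac{1}{36336} = 396 \cdot \frac{1}{36336} = \frac{33}{3028}$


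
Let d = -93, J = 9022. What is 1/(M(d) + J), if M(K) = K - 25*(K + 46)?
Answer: 1/10104 ≈ 9.8971e-5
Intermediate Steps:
M(K) = -1150 - 24*K (M(K) = K - 25*(46 + K) = K - (1150 + 25*K) = K + (-1150 - 25*K) = -1150 - 24*K)
1/(M(d) + J) = 1/((-1150 - 24*(-93)) + 9022) = 1/((-1150 + 2232) + 9022) = 1/(1082 + 9022) = 1/10104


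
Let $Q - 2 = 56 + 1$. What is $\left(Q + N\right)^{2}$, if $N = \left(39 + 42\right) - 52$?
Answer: $7744$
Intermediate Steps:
$Q = 59$ ($Q = 2 + \left(56 + 1\right) = 2 + 57 = 59$)
$N = 29$ ($N = 81 - 52 = 29$)
$\left(Q + N\right)^{2} = \left(59 + 29\right)^{2} = 88^{2} = 7744$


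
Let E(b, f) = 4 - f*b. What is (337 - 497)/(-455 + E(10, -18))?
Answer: 160/271 ≈ 0.59041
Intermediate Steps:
E(b, f) = 4 - b*f
(337 - 497)/(-455 + E(10, -18)) = (337 - 497)/(-455 + (4 - 1*10*(-18))) = -160/(-455 + (4 + 180)) = -160/(-455 + 184) = -160/(-271) = -160*(-1/271) = 160/271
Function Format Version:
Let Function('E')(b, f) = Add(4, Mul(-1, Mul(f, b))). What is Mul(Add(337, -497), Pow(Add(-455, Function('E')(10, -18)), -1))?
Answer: Rational(160, 271) ≈ 0.59041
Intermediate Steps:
Function('E')(b, f) = Add(4, Mul(-1, b, f)) (Function('E')(b, f) = Add(4, Mul(-1, Mul(b, f))) = Add(4, Mul(-1, b, f)))
Mul(Add(337, -497), Pow(Add(-455, Function('E')(10, -18)), -1)) = Mul(Add(337, -497), Pow(Add(-455, Add(4, Mul(-1, 10, -18))), -1)) = Mul(-160, Pow(Add(-455, Add(4, 180)), -1)) = Mul(-160, Pow(Add(-455, 184), -1)) = Mul(-160, Pow(-271, -1)) = Mul(-160, Rational(-1, 271)) = Rational(160, 271)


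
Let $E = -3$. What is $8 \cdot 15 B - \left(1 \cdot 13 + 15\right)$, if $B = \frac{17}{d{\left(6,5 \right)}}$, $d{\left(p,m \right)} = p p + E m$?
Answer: $\frac{484}{7} \approx 69.143$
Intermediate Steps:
$d{\left(p,m \right)} = p^{2} - 3 m$ ($d{\left(p,m \right)} = p p - 3 m = p^{2} - 3 m$)
$B = \frac{17}{21}$ ($B = \frac{17}{6^{2} - 15} = \frac{17}{36 - 15} = \frac{17}{21} \approx 0.80952$)
$8 \cdot 15 B - \left(1 \cdot 13 + 15\right) = 8 \cdot 15 \cdot \frac{17}{21} - \left(1 \cdot 13 + 15\right) = 120 \cdot \frac{17}{21} - \left(13 + 15\right) = \frac{680}{7} - 28 = \frac{484}{7}$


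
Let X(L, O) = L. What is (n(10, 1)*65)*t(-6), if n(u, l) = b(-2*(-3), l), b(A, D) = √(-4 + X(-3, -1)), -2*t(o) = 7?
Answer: -455*I*√7/2 ≈ -601.91*I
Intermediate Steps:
t(o) = -7/2 (t(o) = -½*7 = -7/2)
b(A, D) = I*√7 (b(A, D) = √(-4 - 3) = √(-7) = I*√7)
n(u, l) = I*√7
(n(10, 1)*65)*t(-6) = ((I*√7)*65)*(-7/2) = (65*I*√7)*(-7/2) = -455*I*√7/2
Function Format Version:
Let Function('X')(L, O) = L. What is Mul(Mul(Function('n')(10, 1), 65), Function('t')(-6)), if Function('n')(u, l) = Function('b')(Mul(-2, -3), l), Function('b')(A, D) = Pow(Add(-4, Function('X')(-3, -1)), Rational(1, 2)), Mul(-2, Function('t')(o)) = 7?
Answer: Mul(Rational(-455, 2), I, Pow(7, Rational(1, 2))) ≈ Mul(-601.91, I)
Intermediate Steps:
Function('t')(o) = Rational(-7, 2) (Function('t')(o) = Mul(Rational(-1, 2), 7) = Rational(-7, 2))
Function('b')(A, D) = Mul(I, Pow(7, Rational(1, 2))) (Function('b')(A, D) = Pow(Add(-4, -3), Rational(1, 2)) = Pow(-7, Rational(1, 2)) = Mul(I, Pow(7, Rational(1, 2))))
Function('n')(u, l) = Mul(I, Pow(7, Rational(1, 2)))
Mul(Mul(Function('n')(10, 1), 65), Function('t')(-6)) = Mul(Mul(Mul(I, Pow(7, Rational(1, 2))), 65), Rational(-7, 2)) = Mul(Mul(65, I, Pow(7, Rational(1, 2))), Rational(-7, 2)) = Mul(Rational(-455, 2), I, Pow(7, Rational(1, 2)))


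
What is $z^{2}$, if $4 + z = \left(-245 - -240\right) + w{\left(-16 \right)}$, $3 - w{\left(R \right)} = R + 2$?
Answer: $64$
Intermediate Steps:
$w{\left(R \right)} = 1 - R$ ($w{\left(R \right)} = 3 - \left(R + 2\right) = 3 - \left(2 + R\right) = 1 - R$)
$z = 8$ ($z = -4 + \left(\left(-245 - -240\right) + \left(1 - -16\right)\right) = -4 + \left(\left(-245 + 240\right) + \left(1 + 16\right)\right) = -4 + \left(-5 + 17\right) = -4 + 12 = 8$)
$z^{2} = 8^{2} = 64$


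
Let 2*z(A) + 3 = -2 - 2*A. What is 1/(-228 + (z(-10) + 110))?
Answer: -2/221 ≈ -0.0090498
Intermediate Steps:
z(A) = -5/2 - A (z(A) = -3/2 + (-2 - 2*A)/2 = -3/2 + (-1 - A) = -5/2 - A)
1/(-228 + (z(-10) + 110)) = 1/(-228 + ((-5/2 - 1*(-10)) + 110)) = 1/(-228 + ((-5/2 + 10) + 110)) = 1/(-228 + (15/2 + 110)) = 1/(-228 + 235/2) = 1/(-221/2) = -2/221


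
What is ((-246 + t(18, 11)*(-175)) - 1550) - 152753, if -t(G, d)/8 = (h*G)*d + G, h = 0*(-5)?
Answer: -129349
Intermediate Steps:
h = 0
t(G, d) = -8*G (t(G, d) = -8*((0*G)*d + G) = -8*(0*d + G) = -8*(0 + G) = -8*G)
((-246 + t(18, 11)*(-175)) - 1550) - 152753 = ((-246 - 8*18*(-175)) - 1550) - 152753 = ((-246 - 144*(-175)) - 1550) - 152753 = ((-246 + 25200) - 1550) - 152753 = (24954 - 1550) - 152753 = 23404 - 152753 = -129349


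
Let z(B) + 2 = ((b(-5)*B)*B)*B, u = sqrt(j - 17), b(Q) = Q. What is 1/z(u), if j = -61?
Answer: -1/5931902 - 195*I*sqrt(78)/5931902 ≈ -1.6858e-7 - 0.00029033*I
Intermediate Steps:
u = I*sqrt(78) (u = sqrt(-61 - 17) = sqrt(-78) = I*sqrt(78) ≈ 8.8318*I)
z(B) = -2 - 5*B**3 (z(B) = -2 + ((-5*B)*B)*B = -2 + (-5*B**2)*B = -2 - 5*B**3)
1/z(u) = 1/(-2 - 5*(-78*I*sqrt(78))) = 1/(-2 - (-390)*I*sqrt(78)) = 1/(-2 + 390*I*sqrt(78))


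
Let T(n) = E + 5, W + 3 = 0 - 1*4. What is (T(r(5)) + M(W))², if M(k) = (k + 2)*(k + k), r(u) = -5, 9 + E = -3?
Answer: 3969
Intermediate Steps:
E = -12 (E = -9 - 3 = -12)
W = -7 (W = -3 + (0 - 1*4) = -3 + (0 - 4) = -3 - 4 = -7)
T(n) = -7 (T(n) = -12 + 5 = -7)
M(k) = 2*k*(2 + k) (M(k) = (2 + k)*(2*k) = 2*k*(2 + k))
(T(r(5)) + M(W))² = (-7 + 2*(-7)*(2 - 7))² = (-7 + 2*(-7)*(-5))² = (-7 + 70)² = 63² = 3969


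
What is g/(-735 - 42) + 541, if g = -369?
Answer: 140242/259 ≈ 541.47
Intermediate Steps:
g/(-735 - 42) + 541 = -369/(-735 - 42) + 541 = -369/(-777) + 541 = -1/777*(-369) + 541 = 123/259 + 541 = 140242/259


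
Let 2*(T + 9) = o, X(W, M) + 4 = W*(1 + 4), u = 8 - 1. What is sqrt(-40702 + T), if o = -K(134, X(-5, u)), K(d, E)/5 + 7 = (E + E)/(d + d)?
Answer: I*sqrt(730682771)/134 ≈ 201.72*I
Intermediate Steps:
u = 7
X(W, M) = -4 + 5*W (X(W, M) = -4 + W*(1 + 4) = -4 + W*5 = -4 + 5*W)
K(d, E) = -35 + 5*E/d (K(d, E) = -35 + 5*((E + E)/(d + d)) = -35 + 5*((2*E)/((2*d))) = -35 + 5*((2*E)*(1/(2*d))) = -35 + 5*(E/d) = -35 + 5*E/d)
o = 4835/134 (o = -(-35 + 5*(-4 + 5*(-5))/134) = -(-35 + 5*(-4 - 25)*(1/134)) = -(-35 + 5*(-29)*(1/134)) = -(-35 - 145/134) = -1*(-4835/134) = 4835/134 ≈ 36.082)
T = 2423/268 (T = -9 + (1/2)*(4835/134) = -9 + 4835/268 = 2423/268 ≈ 9.0410)
sqrt(-40702 + T) = sqrt(-40702 + 2423/268) = sqrt(-10905713/268) = I*sqrt(730682771)/134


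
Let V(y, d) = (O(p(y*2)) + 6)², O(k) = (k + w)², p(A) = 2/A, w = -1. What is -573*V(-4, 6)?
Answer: -8389293/256 ≈ -32771.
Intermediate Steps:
O(k) = (-1 + k)² (O(k) = (k - 1)² = (-1 + k)²)
V(y, d) = (6 + (-1 + 1/y)²)² (V(y, d) = ((-1 + 2/((y*2)))² + 6)² = ((-1 + 2/((2*y)))² + 6)² = ((-1 + 2*(1/(2*y)))² + 6)² = ((-1 + 1/y)² + 6)² = (6 + (-1 + 1/y)²)²)
-573*V(-4, 6) = -573*((-1 - 4)² + 6*(-4)²)²/(-4)⁴ = -573*((-5)² + 6*16)²/256 = -573*(25 + 96)²/256 = -573*121²/256 = -573*14641/256 = -8389293/256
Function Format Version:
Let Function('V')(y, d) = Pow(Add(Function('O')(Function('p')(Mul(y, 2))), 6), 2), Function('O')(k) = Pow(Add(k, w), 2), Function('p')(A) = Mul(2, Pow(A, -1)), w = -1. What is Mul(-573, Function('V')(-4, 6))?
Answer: Rational(-8389293, 256) ≈ -32771.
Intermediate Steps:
Function('O')(k) = Pow(Add(-1, k), 2) (Function('O')(k) = Pow(Add(k, -1), 2) = Pow(Add(-1, k), 2))
Function('V')(y, d) = Pow(Add(6, Pow(Add(-1, Pow(y, -1)), 2)), 2) (Function('V')(y, d) = Pow(Add(Pow(Add(-1, Mul(2, Pow(Mul(y, 2), -1))), 2), 6), 2) = Pow(Add(Pow(Add(-1, Mul(2, Pow(Mul(2, y), -1))), 2), 6), 2) = Pow(Add(Pow(Add(-1, Mul(2, Mul(Rational(1, 2), Pow(y, -1)))), 2), 6), 2) = Pow(Add(Pow(Add(-1, Pow(y, -1)), 2), 6), 2) = Pow(Add(6, Pow(Add(-1, Pow(y, -1)), 2)), 2))
Mul(-573, Function('V')(-4, 6)) = Mul(-573, Mul(Pow(-4, -4), Pow(Add(Pow(Add(-1, -4), 2), Mul(6, Pow(-4, 2))), 2))) = Mul(-573, Mul(Rational(1, 256), Pow(Add(Pow(-5, 2), Mul(6, 16)), 2))) = Mul(-573, Mul(Rational(1, 256), Pow(Add(25, 96), 2))) = Mul(-573, Mul(Rational(1, 256), Pow(121, 2))) = Mul(-573, Mul(Rational(1, 256), 14641)) = Mul(-573, Rational(14641, 256)) = Rational(-8389293, 256)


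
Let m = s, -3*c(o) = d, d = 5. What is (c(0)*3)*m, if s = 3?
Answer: -15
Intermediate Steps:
c(o) = -5/3 (c(o) = -⅓*5 = -5/3)
m = 3
(c(0)*3)*m = -5/3*3*3 = -5*3 = -15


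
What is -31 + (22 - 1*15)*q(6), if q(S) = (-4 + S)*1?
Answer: -17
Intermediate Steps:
q(S) = -4 + S
-31 + (22 - 1*15)*q(6) = -31 + (22 - 1*15)*(-4 + 6) = -31 + (22 - 15)*2 = -31 + 7*2 = -31 + 14 = -17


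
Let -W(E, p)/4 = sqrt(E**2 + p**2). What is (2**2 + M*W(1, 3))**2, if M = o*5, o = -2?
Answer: 16016 + 320*sqrt(10) ≈ 17028.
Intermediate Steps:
W(E, p) = -4*sqrt(E**2 + p**2)
M = -10 (M = -2*5 = -10)
(2**2 + M*W(1, 3))**2 = (2**2 - (-40)*sqrt(1**2 + 3**2))**2 = (4 - (-40)*sqrt(1 + 9))**2 = (4 - (-40)*sqrt(10))**2 = (4 + 40*sqrt(10))**2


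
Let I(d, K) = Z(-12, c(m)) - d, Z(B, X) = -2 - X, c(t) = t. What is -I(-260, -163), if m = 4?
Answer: -254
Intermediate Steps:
I(d, K) = -6 - d (I(d, K) = (-2 - 1*4) - d = (-2 - 4) - d = -6 - d)
-I(-260, -163) = -(-6 - 1*(-260)) = -(-6 + 260) = -1*254 = -254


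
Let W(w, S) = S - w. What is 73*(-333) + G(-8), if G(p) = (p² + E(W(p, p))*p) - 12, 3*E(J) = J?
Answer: -24257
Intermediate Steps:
E(J) = J/3
G(p) = -12 + p² (G(p) = (p² + ((p - p)/3)*p) - 12 = (p² + ((⅓)*0)*p) - 12 = (p² + 0*p) - 12 = (p² + 0) - 12 = p² - 12 = -12 + p²)
73*(-333) + G(-8) = 73*(-333) + (-12 + (-8)²) = -24309 + (-12 + 64) = -24309 + 52 = -24257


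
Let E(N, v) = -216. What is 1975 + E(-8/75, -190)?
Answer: 1759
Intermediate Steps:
1975 + E(-8/75, -190) = 1975 - 216 = 1759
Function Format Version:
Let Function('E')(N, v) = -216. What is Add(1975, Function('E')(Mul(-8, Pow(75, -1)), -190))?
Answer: 1759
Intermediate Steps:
Add(1975, Function('E')(Mul(-8, Pow(75, -1)), -190)) = Add(1975, -216) = 1759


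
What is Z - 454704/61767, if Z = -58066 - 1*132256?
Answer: -3918691226/20589 ≈ -1.9033e+5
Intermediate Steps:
Z = -190322 (Z = -58066 - 132256 = -190322)
Z - 454704/61767 = -190322 - 454704/61767 = -190322 - 1*151568/20589 = -190322 - 151568/20589 = -3918691226/20589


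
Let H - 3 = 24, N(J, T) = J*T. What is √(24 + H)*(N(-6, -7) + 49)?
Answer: 91*√51 ≈ 649.87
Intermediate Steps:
H = 27 (H = 3 + 24 = 27)
√(24 + H)*(N(-6, -7) + 49) = √(24 + 27)*(-6*(-7) + 49) = √51*(42 + 49) = √51*91 = 91*√51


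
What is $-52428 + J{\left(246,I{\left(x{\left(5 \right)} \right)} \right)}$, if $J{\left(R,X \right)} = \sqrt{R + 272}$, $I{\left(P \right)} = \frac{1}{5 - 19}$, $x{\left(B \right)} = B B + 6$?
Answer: $-52428 + \sqrt{518} \approx -52405.0$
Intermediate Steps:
$x{\left(B \right)} = 6 + B^{2}$ ($x{\left(B \right)} = B^{2} + 6 = 6 + B^{2}$)
$I{\left(P \right)} = - \frac{1}{14}$ ($I{\left(P \right)} = \frac{1}{-14} = - \frac{1}{14}$)
$J{\left(R,X \right)} = \sqrt{272 + R}$
$-52428 + J{\left(246,I{\left(x{\left(5 \right)} \right)} \right)} = -52428 + \sqrt{272 + 246} = -52428 + \sqrt{518}$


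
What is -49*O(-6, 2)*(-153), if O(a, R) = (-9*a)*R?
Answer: 809676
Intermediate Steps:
O(a, R) = -9*R*a
-49*O(-6, 2)*(-153) = -(-441)*2*(-6)*(-153) = -49*108*(-153) = -5292*(-153) = 809676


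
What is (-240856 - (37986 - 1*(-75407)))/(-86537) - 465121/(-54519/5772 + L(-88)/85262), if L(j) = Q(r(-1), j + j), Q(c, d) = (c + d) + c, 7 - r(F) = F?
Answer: 3301676207967502655/67056403501571 ≈ 49237.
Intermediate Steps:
r(F) = 7 - F
Q(c, d) = d + 2*c
L(j) = 16 + 2*j (L(j) = (j + j) + 2*(7 - 1*(-1)) = 2*j + 2*(7 + 1) = 2*j + 2*8 = 2*j + 16 = 16 + 2*j)
(-240856 - (37986 - 1*(-75407)))/(-86537) - 465121/(-54519/5772 + L(-88)/85262) = (-240856 - (37986 - 1*(-75407)))/(-86537) - 465121/(-54519/5772 + (16 + 2*(-88))/85262) = (-240856 - (37986 + 75407))*(-1/86537) - 465121/(-54519*1/5772 + (16 - 176)*(1/85262)) = (-240856 - 1*113393)*(-1/86537) - 465121/(-18173/1924 - 160*1/85262) = (-240856 - 113393)*(-1/86537) - 465121/(-18173/1924 - 80/42631) = -354249*(-1/86537) - 465121/(-774887083/82022044) = 354249/86537 - 465121*(-82022044/774887083) = 354249/86537 + 38150175127324/774887083 = 3301676207967502655/67056403501571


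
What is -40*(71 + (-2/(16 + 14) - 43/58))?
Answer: -244268/87 ≈ -2807.7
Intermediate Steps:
-40*(71 + (-2/(16 + 14) - 43/58)) = -40*(71 + (-2/30 - 43*1/58)) = -40*(71 + (-2*1/30 - 43/58)) = -40*(71 + (-1/15 - 43/58)) = -40*(71 - 703/870) = -40*61067/870 = -244268/87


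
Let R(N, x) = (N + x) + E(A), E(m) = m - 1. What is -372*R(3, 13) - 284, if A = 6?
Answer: -8096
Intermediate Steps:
E(m) = -1 + m
R(N, x) = 5 + N + x (R(N, x) = (N + x) + (-1 + 6) = (N + x) + 5 = 5 + N + x)
-372*R(3, 13) - 284 = -372*(5 + 3 + 13) - 284 = -372*21 - 284 = -7812 - 284 = -8096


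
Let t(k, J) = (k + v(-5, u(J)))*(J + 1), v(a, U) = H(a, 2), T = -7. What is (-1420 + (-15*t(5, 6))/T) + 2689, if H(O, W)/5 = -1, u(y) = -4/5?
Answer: 1269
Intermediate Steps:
u(y) = -⅘ (u(y) = -4*⅕ = -⅘)
H(O, W) = -5 (H(O, W) = 5*(-1) = -5)
v(a, U) = -5
t(k, J) = (1 + J)*(-5 + k) (t(k, J) = (k - 5)*(J + 1) = (-5 + k)*(1 + J) = (1 + J)*(-5 + k))
(-1420 + (-15*t(5, 6))/T) + 2689 = (-1420 - 15*(-5 + 5 - 5*6 + 6*5)/(-7)) + 2689 = (-1420 - 15*(-5 + 5 - 30 + 30)*(-⅐)) + 2689 = (-1420 - 15*0*(-⅐)) + 2689 = (-1420 + 0*(-⅐)) + 2689 = (-1420 + 0) + 2689 = -1420 + 2689 = 1269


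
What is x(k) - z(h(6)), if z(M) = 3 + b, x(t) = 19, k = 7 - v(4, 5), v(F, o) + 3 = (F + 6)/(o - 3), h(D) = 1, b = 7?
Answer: 9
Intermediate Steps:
v(F, o) = -3 + (6 + F)/(-3 + o) (v(F, o) = -3 + (F + 6)/(o - 3) = -3 + (6 + F)/(-3 + o))
k = 5 (k = 7 - (15 + 4 - 3*5)/(-3 + 5) = 7 - (15 + 4 - 15)/2 = 7 - 4/2 = 7 - 1*2 = 7 - 2 = 5)
z(M) = 10 (z(M) = 3 + 7 = 10)
x(k) - z(h(6)) = 19 - 1*10 = 19 - 10 = 9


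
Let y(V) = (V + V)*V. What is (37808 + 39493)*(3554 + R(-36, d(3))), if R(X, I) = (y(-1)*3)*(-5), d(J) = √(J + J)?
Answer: 272408724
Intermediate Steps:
d(J) = √2*√J (d(J) = √(2*J) = √2*√J)
y(V) = 2*V² (y(V) = (2*V)*V = 2*V²)
R(X, I) = -30 (R(X, I) = ((2*(-1)²)*3)*(-5) = ((2*1)*3)*(-5) = (2*3)*(-5) = 6*(-5) = -30)
(37808 + 39493)*(3554 + R(-36, d(3))) = (37808 + 39493)*(3554 - 30) = 77301*3524 = 272408724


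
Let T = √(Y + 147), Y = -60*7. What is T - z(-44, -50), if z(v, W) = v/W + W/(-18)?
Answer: -823/225 + I*√273 ≈ -3.6578 + 16.523*I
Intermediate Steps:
Y = -420
z(v, W) = -W/18 + v/W (z(v, W) = v/W + W*(-1/18) = v/W - W/18 = -W/18 + v/W)
T = I*√273 (T = √(-420 + 147) = √(-273) = I*√273 ≈ 16.523*I)
T - z(-44, -50) = I*√273 - (-1/18*(-50) - 44/(-50)) = I*√273 - (25/9 - 44*(-1/50)) = I*√273 - (25/9 + 22/25) = I*√273 - 1*823/225 = I*√273 - 823/225 = -823/225 + I*√273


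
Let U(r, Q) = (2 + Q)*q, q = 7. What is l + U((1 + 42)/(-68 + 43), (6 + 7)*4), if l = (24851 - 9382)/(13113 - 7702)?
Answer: 2060827/5411 ≈ 380.86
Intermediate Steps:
l = 15469/5411 ≈ 2.8588
U(r, Q) = 14 + 7*Q (U(r, Q) = (2 + Q)*7 = 14 + 7*Q)
l + U((1 + 42)/(-68 + 43), (6 + 7)*4) = 15469/5411 + (14 + 7*((6 + 7)*4)) = 15469/5411 + (14 + 7*(13*4)) = 15469/5411 + (14 + 7*52) = 15469/5411 + (14 + 364) = 15469/5411 + 378 = 2060827/5411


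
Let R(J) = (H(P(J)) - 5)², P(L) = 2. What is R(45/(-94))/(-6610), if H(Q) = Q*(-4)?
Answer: -169/6610 ≈ -0.025567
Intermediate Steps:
H(Q) = -4*Q
R(J) = 169 (R(J) = (-4*2 - 5)² = (-8 - 5)² = (-13)² = 169)
R(45/(-94))/(-6610) = 169/(-6610) = 169*(-1/6610) = -169/6610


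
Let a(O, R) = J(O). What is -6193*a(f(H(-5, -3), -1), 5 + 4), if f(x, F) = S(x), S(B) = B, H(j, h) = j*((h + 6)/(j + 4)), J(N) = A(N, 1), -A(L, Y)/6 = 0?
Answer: 0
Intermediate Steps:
A(L, Y) = 0 (A(L, Y) = -6*0 = 0)
J(N) = 0
H(j, h) = j*(6 + h)/(4 + j) (H(j, h) = j*((6 + h)/(4 + j)) = j*(6 + h)/(4 + j))
f(x, F) = x
a(O, R) = 0
-6193*a(f(H(-5, -3), -1), 5 + 4) = -6193*0 = 0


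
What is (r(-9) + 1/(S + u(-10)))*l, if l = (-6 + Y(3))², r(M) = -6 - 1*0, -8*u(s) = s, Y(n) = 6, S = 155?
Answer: 0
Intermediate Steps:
u(s) = -s/8
r(M) = -6 (r(M) = -6 + 0 = -6)
l = 0 (l = (-6 + 6)² = 0² = 0)
(r(-9) + 1/(S + u(-10)))*l = (-6 + 1/(155 - ⅛*(-10)))*0 = (-6 + 1/(155 + 5/4))*0 = (-6 + 1/(625/4))*0 = (-6 + 4/625)*0 = -3746/625*0 = 0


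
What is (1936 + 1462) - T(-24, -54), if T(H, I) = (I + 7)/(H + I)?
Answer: 264997/78 ≈ 3397.4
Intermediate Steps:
T(H, I) = (7 + I)/(H + I)
(1936 + 1462) - T(-24, -54) = (1936 + 1462) - (7 - 54)/(-24 - 54) = 3398 - (-47)/(-78) = 3398 - (-1)*(-47)/78 = 3398 - 1*47/78 = 3398 - 47/78 = 264997/78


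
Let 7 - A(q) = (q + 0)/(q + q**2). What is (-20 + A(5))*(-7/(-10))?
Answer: -553/60 ≈ -9.2167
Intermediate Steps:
A(q) = 7 - q/(q + q**2) (A(q) = 7 - (q + 0)/(q + q**2) = 7 - q/(q + q**2))
(-20 + A(5))*(-7/(-10)) = (-20 + (6 + 7*5)/(1 + 5))*(-7/(-10)) = (-20 + (6 + 35)/6)*(-7*(-1/10)) = (-20 + (1/6)*41)*(7/10) = (-20 + 41/6)*(7/10) = -79/6*7/10 = -553/60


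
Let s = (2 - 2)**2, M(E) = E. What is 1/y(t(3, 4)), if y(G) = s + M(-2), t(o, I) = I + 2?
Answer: -1/2 ≈ -0.50000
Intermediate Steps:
t(o, I) = 2 + I
s = 0 (s = 0**2 = 0)
y(G) = -2 (y(G) = 0 - 2 = -2)
1/y(t(3, 4)) = 1/(-2) = -1/2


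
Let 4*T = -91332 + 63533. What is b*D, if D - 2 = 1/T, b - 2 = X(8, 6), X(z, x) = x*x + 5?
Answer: 2390542/27799 ≈ 85.994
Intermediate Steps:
X(z, x) = 5 + x**2 (X(z, x) = x**2 + 5 = 5 + x**2)
T = -27799/4 (T = (-91332 + 63533)/4 = (1/4)*(-27799) = -27799/4 ≈ -6949.8)
b = 43 (b = 2 + (5 + 6**2) = 2 + (5 + 36) = 2 + 41 = 43)
D = 55594/27799 (D = 2 + 1/(-27799/4) = 2 - 4/27799 = 55594/27799 ≈ 1.9999)
b*D = 43*(55594/27799) = 2390542/27799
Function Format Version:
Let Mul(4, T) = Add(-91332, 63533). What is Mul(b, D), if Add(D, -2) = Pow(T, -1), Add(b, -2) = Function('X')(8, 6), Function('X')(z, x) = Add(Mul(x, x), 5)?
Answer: Rational(2390542, 27799) ≈ 85.994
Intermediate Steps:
Function('X')(z, x) = Add(5, Pow(x, 2)) (Function('X')(z, x) = Add(Pow(x, 2), 5) = Add(5, Pow(x, 2)))
T = Rational(-27799, 4) (T = Mul(Rational(1, 4), Add(-91332, 63533)) = Mul(Rational(1, 4), -27799) = Rational(-27799, 4) ≈ -6949.8)
b = 43 (b = Add(2, Add(5, Pow(6, 2))) = Add(2, Add(5, 36)) = Add(2, 41) = 43)
D = Rational(55594, 27799) (D = Add(2, Pow(Rational(-27799, 4), -1)) = Add(2, Rational(-4, 27799)) = Rational(55594, 27799) ≈ 1.9999)
Mul(b, D) = Mul(43, Rational(55594, 27799)) = Rational(2390542, 27799)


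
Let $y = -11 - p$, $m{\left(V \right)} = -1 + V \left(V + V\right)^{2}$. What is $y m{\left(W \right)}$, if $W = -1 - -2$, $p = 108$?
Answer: $-357$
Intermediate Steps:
$W = 1$ ($W = -1 + 2 = 1$)
$m{\left(V \right)} = -1 + 4 V^{3}$ ($m{\left(V \right)} = -1 + V \left(2 V\right)^{2} = -1 + V 4 V^{2} = -1 + 4 V^{3}$)
$y = -119$ ($y = -11 - 108 = -119$)
$y m{\left(W \right)} = - 119 \left(-1 + 4 \cdot 1^{3}\right) = - 119 \left(-1 + 4 \cdot 1\right) = - 119 \left(-1 + 4\right) = \left(-119\right) 3 = -357$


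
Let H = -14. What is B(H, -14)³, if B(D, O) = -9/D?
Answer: 729/2744 ≈ 0.26567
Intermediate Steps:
B(H, -14)³ = (-9/(-14))³ = (-9*(-1/14))³ = (9/14)³ = 729/2744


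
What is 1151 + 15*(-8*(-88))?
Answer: 11711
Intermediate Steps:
1151 + 15*(-8*(-88)) = 1151 + 15*704 = 1151 + 10560 = 11711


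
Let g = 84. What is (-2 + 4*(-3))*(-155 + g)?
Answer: 994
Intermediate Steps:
(-2 + 4*(-3))*(-155 + g) = (-2 + 4*(-3))*(-155 + 84) = (-2 - 12)*(-71) = -14*(-71) = 994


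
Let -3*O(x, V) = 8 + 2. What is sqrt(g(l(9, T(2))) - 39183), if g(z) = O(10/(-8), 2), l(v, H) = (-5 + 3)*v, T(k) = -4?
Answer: I*sqrt(352677)/3 ≈ 197.96*I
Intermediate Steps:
l(v, H) = -2*v
O(x, V) = -10/3 (O(x, V) = -(8 + 2)/3 = -1/3*10 = -10/3)
g(z) = -10/3
sqrt(g(l(9, T(2))) - 39183) = sqrt(-10/3 - 39183) = sqrt(-117559/3) = I*sqrt(352677)/3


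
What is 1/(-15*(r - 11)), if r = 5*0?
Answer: 1/165 ≈ 0.0060606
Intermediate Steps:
r = 0
1/(-15*(r - 11)) = 1/(-15*(0 - 11)) = 1/(-15*(-11)) = 1/165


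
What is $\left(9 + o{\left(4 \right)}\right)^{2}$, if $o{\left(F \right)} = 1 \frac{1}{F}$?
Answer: $\frac{1369}{16} \approx 85.563$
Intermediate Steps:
$o{\left(F \right)} = \frac{1}{F}$
$\left(9 + o{\left(4 \right)}\right)^{2} = \left(9 + \frac{1}{4}\right)^{2} = \left(\frac{37}{4}\right)^{2} = \frac{1369}{16}$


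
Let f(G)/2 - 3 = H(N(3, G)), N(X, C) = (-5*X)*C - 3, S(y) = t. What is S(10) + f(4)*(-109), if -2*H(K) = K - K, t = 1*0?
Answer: -654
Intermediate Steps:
t = 0
S(y) = 0
N(X, C) = -3 - 5*C*X (N(X, C) = -5*C*X - 3 = -3 - 5*C*X)
H(K) = 0 (H(K) = -(K - K)/2 = -½*0 = 0)
f(G) = 6 (f(G) = 6 + 2*0 = 6 + 0 = 6)
S(10) + f(4)*(-109) = 0 + 6*(-109) = 0 - 654 = -654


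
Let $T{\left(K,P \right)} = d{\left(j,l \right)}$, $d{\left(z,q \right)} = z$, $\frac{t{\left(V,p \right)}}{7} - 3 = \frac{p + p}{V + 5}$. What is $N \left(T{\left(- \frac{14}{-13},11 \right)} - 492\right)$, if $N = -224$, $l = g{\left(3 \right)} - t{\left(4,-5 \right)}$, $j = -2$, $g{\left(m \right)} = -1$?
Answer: $110656$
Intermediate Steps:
$t{\left(V,p \right)} = 21 + \frac{14 p}{5 + V}$ ($t{\left(V,p \right)} = 21 + 7 \frac{p + p}{V + 5} = 21 + 7 \frac{2 p}{5 + V} = 21 + \frac{14 p}{5 + V}$)
$l = - \frac{128}{9}$ ($l = -1 - \frac{7 \left(15 + 2 \left(-5\right) + 3 \cdot 4\right)}{5 + 4} = -1 - \frac{7 \left(15 - 10 + 12\right)}{9} = -1 - 7 \cdot \frac{1}{9} \cdot 17 = -1 - \frac{119}{9} = - \frac{128}{9} \approx -14.222$)
$T{\left(K,P \right)} = -2$
$N \left(T{\left(- \frac{14}{-13},11 \right)} - 492\right) = - 224 \left(-2 - 492\right) = \left(-224\right) \left(-494\right) = 110656$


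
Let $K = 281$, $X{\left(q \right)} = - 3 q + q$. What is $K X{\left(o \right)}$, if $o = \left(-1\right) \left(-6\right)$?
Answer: $-3372$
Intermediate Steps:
$o = 6$
$X{\left(q \right)} = - 2 q$
$K X{\left(o \right)} = 281 \left(\left(-2\right) 6\right) = 281 \left(-12\right) = -3372$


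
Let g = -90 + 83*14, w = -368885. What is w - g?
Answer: -369957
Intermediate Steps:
g = 1072 (g = -90 + 1162 = 1072)
w - g = -368885 - 1*1072 = -368885 - 1072 = -369957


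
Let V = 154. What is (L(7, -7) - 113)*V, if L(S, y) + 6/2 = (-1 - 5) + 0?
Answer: -18788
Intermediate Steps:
L(S, y) = -9 (L(S, y) = -3 + ((-1 - 5) + 0) = -3 + (-6 + 0) = -3 - 6 = -9)
(L(7, -7) - 113)*V = (-9 - 113)*154 = -122*154 = -18788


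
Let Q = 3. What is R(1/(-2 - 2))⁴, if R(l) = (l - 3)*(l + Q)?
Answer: 418161601/65536 ≈ 6380.6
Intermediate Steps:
R(l) = (-3 + l)*(3 + l) (R(l) = (l - 3)*(l + 3) = (-3 + l)*(3 + l))
R(1/(-2 - 2))⁴ = (-9 + (1/(-2 - 2))²)⁴ = (-9 + (1/(-4))²)⁴ = (-9 + (-¼)²)⁴ = (-9 + 1/16)⁴ = (-143/16)⁴ = 418161601/65536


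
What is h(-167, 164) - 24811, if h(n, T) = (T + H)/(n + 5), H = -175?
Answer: -4019371/162 ≈ -24811.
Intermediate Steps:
h(n, T) = (-175 + T)/(5 + n) (h(n, T) = (T - 175)/(n + 5) = (-175 + T)/(5 + n))
h(-167, 164) - 24811 = (-175 + 164)/(5 - 167) - 24811 = -11/(-162) - 24811 = -1/162*(-11) - 24811 = 11/162 - 24811 = -4019371/162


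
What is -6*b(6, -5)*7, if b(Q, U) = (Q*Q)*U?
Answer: 7560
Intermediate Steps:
b(Q, U) = U*Q² (b(Q, U) = Q²*U = U*Q²)
-6*b(6, -5)*7 = -(-30)*6²*7 = -(-30)*36*7 = -6*(-180)*7 = 1080*7 = 7560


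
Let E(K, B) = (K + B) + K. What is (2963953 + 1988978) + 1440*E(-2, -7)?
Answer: 4937091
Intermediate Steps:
E(K, B) = B + 2*K (E(K, B) = (B + K) + K = B + 2*K)
(2963953 + 1988978) + 1440*E(-2, -7) = (2963953 + 1988978) + 1440*(-7 + 2*(-2)) = 4952931 + 1440*(-7 - 4) = 4952931 + 1440*(-11) = 4952931 - 15840 = 4937091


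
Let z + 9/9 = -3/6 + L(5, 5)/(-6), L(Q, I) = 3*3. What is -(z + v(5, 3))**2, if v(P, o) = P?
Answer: -4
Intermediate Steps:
L(Q, I) = 9
z = -3 (z = -1 + (-3/6 + 9/(-6)) = -1 + (-3*1/6 + 9*(-1/6)) = -1 + (-1/2 - 3/2) = -1 - 2 = -3)
-(z + v(5, 3))**2 = -(-3 + 5)**2 = -1*2**2 = -1*4 = -4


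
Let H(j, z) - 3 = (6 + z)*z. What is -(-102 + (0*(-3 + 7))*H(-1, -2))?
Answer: 102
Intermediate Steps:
H(j, z) = 3 + z*(6 + z) (H(j, z) = 3 + (6 + z)*z = 3 + z*(6 + z))
-(-102 + (0*(-3 + 7))*H(-1, -2)) = -(-102 + (0*(-3 + 7))*(3 + (-2)**2 + 6*(-2))) = -(-102 + (0*4)*(3 + 4 - 12)) = -(-102 + 0*(-5)) = -(-102 + 0) = -1*(-102) = 102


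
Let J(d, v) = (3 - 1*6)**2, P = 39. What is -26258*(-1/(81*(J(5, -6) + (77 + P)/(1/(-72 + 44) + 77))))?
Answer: 56585990/1834083 ≈ 30.852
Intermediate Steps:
J(d, v) = 9 (J(d, v) = (3 - 6)**2 = (-3)**2 = 9)
-26258*(-1/(81*(J(5, -6) + (77 + P)/(1/(-72 + 44) + 77)))) = -26258*(-1/(81*(9 + (77 + 39)/(1/(-72 + 44) + 77)))) = -26258*(-1/(81*(9 + 116/(1/(-28) + 77)))) = -26258*(-1/(81*(9 + 116/(-1/28 + 77)))) = -26258*(-1/(81*(9 + 116/(2155/28)))) = -26258*(-1/(81*(9 + 116*(28/2155)))) = -26258*(-1/(81*(9 + 3248/2155))) = -26258/((-81*22643/2155)) = -26258/(-1834083/2155) = -26258*(-2155/1834083) = 56585990/1834083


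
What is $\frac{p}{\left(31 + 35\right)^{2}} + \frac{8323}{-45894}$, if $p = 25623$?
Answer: $\frac{63315943}{11106348} \approx 5.7009$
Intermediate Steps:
$\frac{p}{\left(31 + 35\right)^{2}} + \frac{8323}{-45894} = \frac{25623}{\left(31 + 35\right)^{2}} + \frac{8323}{-45894} = \frac{25623}{66^{2}} + 8323 \left(- \frac{1}{45894}\right) = \frac{25623}{4356} - \frac{8323}{45894} = 25623 \cdot \frac{1}{4356} - \frac{8323}{45894} = \frac{2847}{484} - \frac{8323}{45894} = \frac{63315943}{11106348}$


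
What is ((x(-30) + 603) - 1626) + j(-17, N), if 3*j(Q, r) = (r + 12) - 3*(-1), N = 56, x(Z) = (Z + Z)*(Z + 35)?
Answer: -3898/3 ≈ -1299.3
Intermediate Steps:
x(Z) = 2*Z*(35 + Z) (x(Z) = (2*Z)*(35 + Z) = 2*Z*(35 + Z))
j(Q, r) = 5 + r/3 (j(Q, r) = ((r + 12) - 3*(-1))/3 = ((12 + r) + 3)/3 = (15 + r)/3 = 5 + r/3)
((x(-30) + 603) - 1626) + j(-17, N) = ((2*(-30)*(35 - 30) + 603) - 1626) + (5 + (⅓)*56) = ((2*(-30)*5 + 603) - 1626) + (5 + 56/3) = ((-300 + 603) - 1626) + 71/3 = (303 - 1626) + 71/3 = -1323 + 71/3 = -3898/3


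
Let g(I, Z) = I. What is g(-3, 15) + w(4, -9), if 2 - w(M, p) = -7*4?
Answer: 27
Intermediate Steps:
w(M, p) = 30 (w(M, p) = 2 - (-1)*7*4 = 2 - (-1)*28 = 2 - 1*(-28) = 2 + 28 = 30)
g(-3, 15) + w(4, -9) = -3 + 30 = 27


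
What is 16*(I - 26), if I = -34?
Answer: -960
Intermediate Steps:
16*(I - 26) = 16*(-34 - 26) = 16*(-60) = -960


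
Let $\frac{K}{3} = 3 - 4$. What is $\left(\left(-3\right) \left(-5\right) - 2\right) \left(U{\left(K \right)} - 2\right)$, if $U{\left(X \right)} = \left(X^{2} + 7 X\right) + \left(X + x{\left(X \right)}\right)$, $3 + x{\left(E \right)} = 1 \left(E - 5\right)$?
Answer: $-364$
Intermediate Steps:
$x{\left(E \right)} = -8 + E$ ($x{\left(E \right)} = -3 + 1 \left(E - 5\right) = -3 + 1 \left(-5 + E\right) = -3 + \left(-5 + E\right) = -8 + E$)
$K = -3$ ($K = 3 \left(3 - 4\right) = 3 \left(-1\right) = -3$)
$U{\left(X \right)} = -8 + X^{2} + 9 X$ ($U{\left(X \right)} = \left(X^{2} + 7 X\right) + \left(X + \left(-8 + X\right)\right) = \left(X^{2} + 7 X\right) + \left(-8 + 2 X\right) = -8 + X^{2} + 9 X$)
$\left(\left(-3\right) \left(-5\right) - 2\right) \left(U{\left(K \right)} - 2\right) = \left(\left(-3\right) \left(-5\right) - 2\right) \left(\left(-8 + \left(-3\right)^{2} + 9 \left(-3\right)\right) - 2\right) = \left(15 - 2\right) \left(\left(-8 + 9 - 27\right) - 2\right) = 13 \left(-26 - 2\right) = 13 \left(-28\right) = -364$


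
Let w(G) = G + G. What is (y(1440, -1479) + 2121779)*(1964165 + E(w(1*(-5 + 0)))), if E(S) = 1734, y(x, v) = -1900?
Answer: 4167468006221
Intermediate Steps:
w(G) = 2*G
(y(1440, -1479) + 2121779)*(1964165 + E(w(1*(-5 + 0)))) = (-1900 + 2121779)*(1964165 + 1734) = 2119879*1965899 = 4167468006221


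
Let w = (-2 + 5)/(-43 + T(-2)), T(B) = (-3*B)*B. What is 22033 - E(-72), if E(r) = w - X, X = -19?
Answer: 1210773/55 ≈ 22014.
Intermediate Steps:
T(B) = -3*B²
w = -3/55 (w = (-2 + 5)/(-43 - 3*(-2)²) = 3/(-43 - 3*4) = 3/(-43 - 12) = 3/(-55) = 3*(-1/55) = -3/55 ≈ -0.054545)
E(r) = 1042/55 (E(r) = -3/55 - 1*(-19) = -3/55 + 19 = 1042/55)
22033 - E(-72) = 22033 - 1*1042/55 = 22033 - 1042/55 = 1210773/55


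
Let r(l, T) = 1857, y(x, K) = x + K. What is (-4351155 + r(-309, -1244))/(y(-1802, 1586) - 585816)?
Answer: 724883/97672 ≈ 7.4216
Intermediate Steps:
y(x, K) = K + x
(-4351155 + r(-309, -1244))/(y(-1802, 1586) - 585816) = (-4351155 + 1857)/((1586 - 1802) - 585816) = -4349298/(-216 - 585816) = -4349298/(-586032) = -4349298*(-1/586032) = 724883/97672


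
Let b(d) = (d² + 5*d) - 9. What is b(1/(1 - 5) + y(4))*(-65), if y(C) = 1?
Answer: 4875/16 ≈ 304.69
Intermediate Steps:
b(d) = -9 + d² + 5*d
b(1/(1 - 5) + y(4))*(-65) = (-9 + (1/(1 - 5) + 1)² + 5*(1/(1 - 5) + 1))*(-65) = (-9 + (1/(-4) + 1)² + 5*(1/(-4) + 1))*(-65) = (-9 + (-¼ + 1)² + 5*(-¼ + 1))*(-65) = (-9 + (¾)² + 5*(¾))*(-65) = (-9 + 9/16 + 15/4)*(-65) = -75/16*(-65) = 4875/16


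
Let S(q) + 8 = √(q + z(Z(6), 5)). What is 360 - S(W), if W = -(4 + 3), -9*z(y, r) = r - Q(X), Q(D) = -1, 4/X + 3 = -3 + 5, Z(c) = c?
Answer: 368 - I*√69/3 ≈ 368.0 - 2.7689*I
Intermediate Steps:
X = -4 (X = 4/(-3 + (-3 + 5)) = 4/(-3 + 2) = 4/(-1) = 4*(-1) = -4)
z(y, r) = -⅑ - r/9 (z(y, r) = -(r - 1*(-1))/9 = -(r + 1)/9 = -(1 + r)/9 = -⅑ - r/9)
W = -7 (W = -1*7 = -7)
S(q) = -8 + √(-⅔ + q) (S(q) = -8 + √(q + (-⅑ - ⅑*5)) = -8 + √(q + (-⅑ - 5/9)) = -8 + √(q - ⅔) = -8 + √(-⅔ + q))
360 - S(W) = 360 - (-8 + √(-6 + 9*(-7))/3) = 360 - (-8 + √(-6 - 63)/3) = 360 - (-8 + √(-69)/3) = 360 - (-8 + (I*√69)/3) = 360 - (-8 + I*√69/3) = 360 + (8 - I*√69/3) = 368 - I*√69/3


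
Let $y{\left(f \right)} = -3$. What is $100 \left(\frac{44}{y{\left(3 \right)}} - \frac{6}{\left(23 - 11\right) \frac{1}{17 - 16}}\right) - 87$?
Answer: $- \frac{4811}{3} \approx -1603.7$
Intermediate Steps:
$100 \left(\frac{44}{y{\left(3 \right)}} - \frac{6}{\left(23 - 11\right) \frac{1}{17 - 16}}\right) - 87 = 100 \left(\frac{44}{-3} - \frac{6}{\left(23 - 11\right) \frac{1}{17 - 16}}\right) - 87 = 100 \left(44 \left(- \frac{1}{3}\right) - \frac{6}{12 \cdot 1^{-1}}\right) - 87 = 100 \left(- \frac{44}{3} - \frac{6}{12 \cdot 1}\right) - 87 = 100 \left(- \frac{44}{3} - \frac{6}{12}\right) - 87 = 100 \left(- \frac{44}{3} - \frac{1}{2}\right) - 87 = 100 \left(- \frac{91}{6}\right) - 87 = - \frac{4550}{3} - 87 = - \frac{4811}{3}$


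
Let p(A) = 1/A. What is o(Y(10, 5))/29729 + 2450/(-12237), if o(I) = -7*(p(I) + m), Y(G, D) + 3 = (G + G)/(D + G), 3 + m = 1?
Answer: -51866669/259852695 ≈ -0.19960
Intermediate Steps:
m = -2 (m = -3 + 1 = -2)
Y(G, D) = -3 + 2*G/(D + G) (Y(G, D) = -3 + (G + G)/(D + G) = -3 + (2*G)/(D + G) = -3 + 2*G/(D + G))
o(I) = 14 - 7/I (o(I) = -7*(1/I - 2) = -7*(-2 + 1/I) = 14 - 7/I)
o(Y(10, 5))/29729 + 2450/(-12237) = (14 - 7*(5 + 10)/(-1*10 - 3*5))/29729 + 2450/(-12237) = (14 - 7*15/(-10 - 15))*(1/29729) + 2450*(-1/12237) = (14 - 7/((1/15)*(-25)))*(1/29729) - 2450/12237 = (14 - 7/(-5/3))*(1/29729) - 2450/12237 = (14 - 7*(-⅗))*(1/29729) - 2450/12237 = (14 + 21/5)*(1/29729) - 2450/12237 = (91/5)*(1/29729) - 2450/12237 = 13/21235 - 2450/12237 = -51866669/259852695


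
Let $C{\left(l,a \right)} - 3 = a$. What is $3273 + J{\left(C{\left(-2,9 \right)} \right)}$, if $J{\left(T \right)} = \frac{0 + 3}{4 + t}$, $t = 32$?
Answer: $\frac{39277}{12} \approx 3273.1$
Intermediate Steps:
$C{\left(l,a \right)} = 3 + a$
$J{\left(T \right)} = \frac{1}{12}$ ($J{\left(T \right)} = \frac{0 + 3}{4 + 32} = \frac{3}{36} = 3 \cdot \frac{1}{36} = \frac{1}{12}$)
$3273 + J{\left(C{\left(-2,9 \right)} \right)} = 3273 + \frac{1}{12} = \frac{39277}{12}$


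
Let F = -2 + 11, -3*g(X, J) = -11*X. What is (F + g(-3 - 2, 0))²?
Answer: 784/9 ≈ 87.111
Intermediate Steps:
g(X, J) = 11*X/3 (g(X, J) = -(-11)*X/3 = 11*X/3)
F = 9
(F + g(-3 - 2, 0))² = (9 + 11*(-3 - 2)/3)² = (9 + (11/3)*(-5))² = (9 - 55/3)² = (-28/3)² = 784/9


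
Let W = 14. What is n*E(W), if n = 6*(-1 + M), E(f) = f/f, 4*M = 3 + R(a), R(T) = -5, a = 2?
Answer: -9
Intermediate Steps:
M = -½ (M = (3 - 5)/4 = (¼)*(-2) = -½ ≈ -0.50000)
E(f) = 1
n = -9 (n = 6*(-1 - ½) = 6*(-3/2) = -9)
n*E(W) = -9*1 = -9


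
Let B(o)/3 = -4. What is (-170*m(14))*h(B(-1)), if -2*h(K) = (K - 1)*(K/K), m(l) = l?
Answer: -15470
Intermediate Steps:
B(o) = -12 (B(o) = 3*(-4) = -12)
h(K) = ½ - K/2 (h(K) = -(K - 1)*K/K/2 = -(-1 + K)/2 = ½ - K/2)
(-170*m(14))*h(B(-1)) = (-170*14)*(½ - ½*(-12)) = -2380*(½ + 6) = -2380*13/2 = -15470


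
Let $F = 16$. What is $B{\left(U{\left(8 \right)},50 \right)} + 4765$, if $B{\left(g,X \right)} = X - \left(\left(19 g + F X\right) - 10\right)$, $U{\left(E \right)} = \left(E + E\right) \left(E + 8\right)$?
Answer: $-839$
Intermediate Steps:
$U{\left(E \right)} = 2 E \left(8 + E\right)$
$B{\left(g,X \right)} = 10 - 19 g - 15 X$ ($B{\left(g,X \right)} = X - \left(\left(19 g + 16 X\right) - 10\right) = X - \left(\left(16 X + 19 g\right) - 10\right) = X - \left(-10 + 16 X + 19 g\right) = 10 - 19 g - 15 X$)
$B{\left(U{\left(8 \right)},50 \right)} + 4765 = \left(10 - 19 \cdot 2 \cdot 8 \left(8 + 8\right) - 750\right) + 4765 = \left(10 - 19 \cdot 2 \cdot 8 \cdot 16 - 750\right) + 4765 = \left(10 - 4864 - 750\right) + 4765 = -5604 + 4765 = -839$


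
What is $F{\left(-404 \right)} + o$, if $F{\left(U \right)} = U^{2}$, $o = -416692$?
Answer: $-253476$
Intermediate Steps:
$F{\left(-404 \right)} + o = \left(-404\right)^{2} - 416692 = 163216 - 416692 = -253476$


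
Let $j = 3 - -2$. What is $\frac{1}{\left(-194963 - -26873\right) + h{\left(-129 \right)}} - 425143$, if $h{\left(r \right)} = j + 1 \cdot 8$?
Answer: $- \frac{71456760012}{168077} \approx -4.2514 \cdot 10^{5}$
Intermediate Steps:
$j = 5$ ($j = 3 + 2 = 5$)
$h{\left(r \right)} = 13$ ($h{\left(r \right)} = 5 + 1 \cdot 8 = 5 + 8 = 13$)
$\frac{1}{\left(-194963 - -26873\right) + h{\left(-129 \right)}} - 425143 = \frac{1}{\left(-194963 - -26873\right) + 13} - 425143 = \frac{1}{\left(-194963 + 26873\right) + 13} - 425143 = \frac{1}{-168090 + 13} - 425143 = \frac{1}{-168077} - 425143 = - \frac{1}{168077} - 425143 = - \frac{71456760012}{168077}$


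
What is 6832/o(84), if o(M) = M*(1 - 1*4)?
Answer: -244/9 ≈ -27.111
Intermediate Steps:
o(M) = -3*M (o(M) = M*(1 - 4) = M*(-3) = -3*M)
6832/o(84) = 6832/((-3*84)) = 6832/(-252) = 6832*(-1/252) = -244/9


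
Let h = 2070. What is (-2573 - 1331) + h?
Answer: -1834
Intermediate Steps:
(-2573 - 1331) + h = (-2573 - 1331) + 2070 = -3904 + 2070 = -1834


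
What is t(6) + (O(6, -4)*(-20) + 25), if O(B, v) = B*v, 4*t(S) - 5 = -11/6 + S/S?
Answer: 12145/24 ≈ 506.04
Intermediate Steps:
t(S) = 25/24 (t(S) = 5/4 + (-11/6 + S/S)/4 = 5/4 + (-11*⅙ + 1)/4 = 5/4 + (-11/6 + 1)/4 = 5/4 + (¼)*(-⅚) = 5/4 - 5/24 = 25/24)
t(6) + (O(6, -4)*(-20) + 25) = 25/24 + ((6*(-4))*(-20) + 25) = 25/24 + (-24*(-20) + 25) = 25/24 + (480 + 25) = 25/24 + 505 = 12145/24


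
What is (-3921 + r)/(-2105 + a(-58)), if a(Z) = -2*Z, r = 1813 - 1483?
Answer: 399/221 ≈ 1.8054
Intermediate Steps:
r = 330
(-3921 + r)/(-2105 + a(-58)) = (-3921 + 330)/(-2105 - 2*(-58)) = -3591/(-2105 + 116) = -3591/(-1989) = -3591*(-1/1989) = 399/221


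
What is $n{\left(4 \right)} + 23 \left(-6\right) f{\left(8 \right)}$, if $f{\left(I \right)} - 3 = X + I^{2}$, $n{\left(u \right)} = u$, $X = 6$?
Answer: $-10070$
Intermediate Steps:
$f{\left(I \right)} = 9 + I^{2}$ ($f{\left(I \right)} = 3 + \left(6 + I^{2}\right) = 9 + I^{2}$)
$n{\left(4 \right)} + 23 \left(-6\right) f{\left(8 \right)} = 4 + 23 \left(-6\right) \left(9 + 8^{2}\right) = 4 - 138 \left(9 + 64\right) = 4 - 10074 = -10070$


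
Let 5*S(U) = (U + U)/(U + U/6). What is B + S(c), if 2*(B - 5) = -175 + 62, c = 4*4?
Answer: -3581/70 ≈ -51.157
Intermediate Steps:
c = 16
S(U) = 12/35 (S(U) = ((U + U)/(U + U/6))/5 = ((2*U)/(U + U*(1/6)))/5 = ((2*U)/(U + U/6))/5 = ((2*U)/((7*U/6)))/5 = ((2*U)*(6/(7*U)))/5 = (1/5)*(12/7) = 12/35)
B = -103/2 (B = 5 + (-175 + 62)/2 = 5 + (1/2)*(-113) = 5 - 113/2 = -103/2 ≈ -51.500)
B + S(c) = -103/2 + 12/35 = -3581/70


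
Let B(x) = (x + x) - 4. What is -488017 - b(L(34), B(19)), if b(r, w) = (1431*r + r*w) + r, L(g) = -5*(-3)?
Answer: -510007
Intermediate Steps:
B(x) = -4 + 2*x (B(x) = 2*x - 4 = -4 + 2*x)
L(g) = 15
b(r, w) = 1432*r + r*w
-488017 - b(L(34), B(19)) = -488017 - 15*(1432 + (-4 + 2*19)) = -488017 - 15*(1432 + (-4 + 38)) = -488017 - 15*(1432 + 34) = -488017 - 15*1466 = -488017 - 1*21990 = -488017 - 21990 = -510007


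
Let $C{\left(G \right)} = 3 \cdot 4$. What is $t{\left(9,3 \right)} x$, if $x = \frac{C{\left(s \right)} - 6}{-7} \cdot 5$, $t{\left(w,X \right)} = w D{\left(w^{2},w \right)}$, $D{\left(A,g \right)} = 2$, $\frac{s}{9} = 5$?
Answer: $- \frac{540}{7} \approx -77.143$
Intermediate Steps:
$s = 45$ ($s = 9 \cdot 5 = 45$)
$C{\left(G \right)} = 12$
$t{\left(w,X \right)} = 2 w$ ($t{\left(w,X \right)} = w 2 = 2 w$)
$x = - \frac{30}{7}$ ($x = \frac{12 - 6}{-7} \cdot 5 = \left(12 - 6\right) \left(- \frac{1}{7}\right) 5 = 6 \left(- \frac{1}{7}\right) 5 = \left(- \frac{6}{7}\right) 5 = - \frac{30}{7} \approx -4.2857$)
$t{\left(9,3 \right)} x = 2 \cdot 9 \left(- \frac{30}{7}\right) = 18 \left(- \frac{30}{7}\right) = - \frac{540}{7}$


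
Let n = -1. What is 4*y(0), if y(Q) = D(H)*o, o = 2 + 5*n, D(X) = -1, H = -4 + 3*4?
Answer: 12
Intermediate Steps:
H = 8 (H = -4 + 12 = 8)
o = -3 (o = 2 + 5*(-1) = 2 - 5 = -3)
y(Q) = 3 (y(Q) = -1*(-3) = 3)
4*y(0) = 4*3 = 12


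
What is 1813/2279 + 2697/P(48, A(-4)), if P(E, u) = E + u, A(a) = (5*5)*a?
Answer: -6052187/118508 ≈ -51.070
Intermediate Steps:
A(a) = 25*a
1813/2279 + 2697/P(48, A(-4)) = 1813/2279 + 2697/(48 + 25*(-4)) = 1813*(1/2279) + 2697/(48 - 100) = 1813/2279 + 2697/(-52) = 1813/2279 + 2697*(-1/52) = 1813/2279 - 2697/52 = -6052187/118508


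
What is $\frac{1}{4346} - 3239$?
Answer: $- \frac{14076693}{4346} \approx -3239.0$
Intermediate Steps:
$\frac{1}{4346} - 3239 = - \frac{14076693}{4346}$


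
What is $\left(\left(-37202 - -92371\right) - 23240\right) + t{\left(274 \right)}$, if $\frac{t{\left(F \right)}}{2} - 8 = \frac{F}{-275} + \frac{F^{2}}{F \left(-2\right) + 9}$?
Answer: $\frac{426678223}{13475} \approx 31664.0$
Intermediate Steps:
$t{\left(F \right)} = 16 - \frac{2 F}{275} + \frac{2 F^{2}}{9 - 2 F}$ ($t{\left(F \right)} = 16 + 2 \left(\frac{F}{-275} + \frac{F^{2}}{F \left(-2\right) + 9}\right) = 16 + 2 \left(F \left(- \frac{1}{275}\right) + \frac{F^{2}}{- 2 F + 9}\right) = 16 + 2 \left(- \frac{F}{275} + \frac{F^{2}}{9 - 2 F}\right) = 16 + \left(- \frac{2 F}{275} + \frac{2 F^{2}}{9 - 2 F}\right) = 16 - \frac{2 F}{275} + \frac{2 F^{2}}{9 - 2 F}$)
$\left(\left(-37202 - -92371\right) - 23240\right) + t{\left(274 \right)} = \left(\left(-37202 - -92371\right) - 23240\right) + \frac{2 \left(-19800 - 277 \cdot 274^{2} + 4409 \cdot 274\right)}{275 \left(-9 + 2 \cdot 274\right)} = \left(\left(-37202 + 92371\right) - 23240\right) + \frac{2 \left(-19800 - 20796052 + 1208066\right)}{275 \left(-9 + 548\right)} = \left(55169 - 23240\right) + \frac{2 \left(-19800 - 20796052 + 1208066\right)}{275 \cdot 539} = 31929 + \frac{2}{275} \cdot \frac{1}{539} \left(-19607786\right) = 31929 - \frac{3565052}{13475} = \frac{426678223}{13475}$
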